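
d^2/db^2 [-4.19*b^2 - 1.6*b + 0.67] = -8.38000000000000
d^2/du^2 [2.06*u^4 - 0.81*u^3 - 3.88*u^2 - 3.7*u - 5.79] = 24.72*u^2 - 4.86*u - 7.76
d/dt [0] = 0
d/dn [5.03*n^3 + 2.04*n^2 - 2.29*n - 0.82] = 15.09*n^2 + 4.08*n - 2.29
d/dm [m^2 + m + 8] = 2*m + 1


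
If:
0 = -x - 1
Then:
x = -1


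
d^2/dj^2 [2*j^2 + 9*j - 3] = 4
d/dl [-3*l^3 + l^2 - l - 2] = -9*l^2 + 2*l - 1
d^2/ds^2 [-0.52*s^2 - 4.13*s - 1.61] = -1.04000000000000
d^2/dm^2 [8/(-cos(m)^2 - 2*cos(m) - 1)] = 16*(-cos(m) + cos(2*m) - 2)/(cos(m) + 1)^4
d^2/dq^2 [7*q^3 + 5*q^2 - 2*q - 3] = 42*q + 10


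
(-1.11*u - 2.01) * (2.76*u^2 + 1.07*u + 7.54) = -3.0636*u^3 - 6.7353*u^2 - 10.5201*u - 15.1554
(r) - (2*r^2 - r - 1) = -2*r^2 + 2*r + 1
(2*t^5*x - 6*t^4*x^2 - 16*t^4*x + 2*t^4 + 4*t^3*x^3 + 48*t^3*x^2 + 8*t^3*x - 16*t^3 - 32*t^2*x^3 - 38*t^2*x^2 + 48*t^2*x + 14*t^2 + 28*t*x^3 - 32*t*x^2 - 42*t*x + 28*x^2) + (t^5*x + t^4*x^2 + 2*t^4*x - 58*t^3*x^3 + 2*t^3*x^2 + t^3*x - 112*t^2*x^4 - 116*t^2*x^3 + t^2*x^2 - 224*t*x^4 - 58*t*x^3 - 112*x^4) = 3*t^5*x - 5*t^4*x^2 - 14*t^4*x + 2*t^4 - 54*t^3*x^3 + 50*t^3*x^2 + 9*t^3*x - 16*t^3 - 112*t^2*x^4 - 148*t^2*x^3 - 37*t^2*x^2 + 48*t^2*x + 14*t^2 - 224*t*x^4 - 30*t*x^3 - 32*t*x^2 - 42*t*x - 112*x^4 + 28*x^2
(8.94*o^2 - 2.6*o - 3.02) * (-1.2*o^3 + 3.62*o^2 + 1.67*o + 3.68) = -10.728*o^5 + 35.4828*o^4 + 9.1418*o^3 + 17.6248*o^2 - 14.6114*o - 11.1136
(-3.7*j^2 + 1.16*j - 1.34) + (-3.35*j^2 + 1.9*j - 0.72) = -7.05*j^2 + 3.06*j - 2.06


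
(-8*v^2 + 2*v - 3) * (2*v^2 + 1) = -16*v^4 + 4*v^3 - 14*v^2 + 2*v - 3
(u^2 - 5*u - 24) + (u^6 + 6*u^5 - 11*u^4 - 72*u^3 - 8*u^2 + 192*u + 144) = u^6 + 6*u^5 - 11*u^4 - 72*u^3 - 7*u^2 + 187*u + 120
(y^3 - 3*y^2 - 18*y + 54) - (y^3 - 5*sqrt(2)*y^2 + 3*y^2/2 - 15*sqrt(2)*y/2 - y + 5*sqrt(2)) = -9*y^2/2 + 5*sqrt(2)*y^2 - 17*y + 15*sqrt(2)*y/2 - 5*sqrt(2) + 54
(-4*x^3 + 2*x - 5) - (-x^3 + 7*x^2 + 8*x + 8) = -3*x^3 - 7*x^2 - 6*x - 13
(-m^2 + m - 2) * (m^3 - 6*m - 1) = -m^5 + m^4 + 4*m^3 - 5*m^2 + 11*m + 2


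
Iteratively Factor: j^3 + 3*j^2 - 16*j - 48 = (j + 3)*(j^2 - 16) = (j - 4)*(j + 3)*(j + 4)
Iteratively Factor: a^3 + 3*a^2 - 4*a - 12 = (a + 2)*(a^2 + a - 6) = (a + 2)*(a + 3)*(a - 2)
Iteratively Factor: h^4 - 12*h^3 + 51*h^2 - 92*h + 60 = (h - 2)*(h^3 - 10*h^2 + 31*h - 30) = (h - 5)*(h - 2)*(h^2 - 5*h + 6) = (h - 5)*(h - 3)*(h - 2)*(h - 2)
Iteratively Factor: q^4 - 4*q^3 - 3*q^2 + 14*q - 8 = (q - 1)*(q^3 - 3*q^2 - 6*q + 8) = (q - 1)^2*(q^2 - 2*q - 8) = (q - 1)^2*(q + 2)*(q - 4)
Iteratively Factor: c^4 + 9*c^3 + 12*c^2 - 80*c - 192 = (c + 4)*(c^3 + 5*c^2 - 8*c - 48) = (c + 4)^2*(c^2 + c - 12) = (c + 4)^3*(c - 3)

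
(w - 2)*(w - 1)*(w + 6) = w^3 + 3*w^2 - 16*w + 12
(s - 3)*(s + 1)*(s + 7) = s^3 + 5*s^2 - 17*s - 21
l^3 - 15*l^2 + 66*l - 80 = (l - 8)*(l - 5)*(l - 2)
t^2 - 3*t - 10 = (t - 5)*(t + 2)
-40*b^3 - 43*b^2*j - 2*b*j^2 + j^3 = (-8*b + j)*(b + j)*(5*b + j)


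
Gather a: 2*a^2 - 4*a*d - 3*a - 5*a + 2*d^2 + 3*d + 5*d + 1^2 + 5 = 2*a^2 + a*(-4*d - 8) + 2*d^2 + 8*d + 6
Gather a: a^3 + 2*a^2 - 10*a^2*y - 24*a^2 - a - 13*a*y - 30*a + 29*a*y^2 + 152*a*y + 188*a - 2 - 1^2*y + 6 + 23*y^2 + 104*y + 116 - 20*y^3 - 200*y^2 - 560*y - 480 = a^3 + a^2*(-10*y - 22) + a*(29*y^2 + 139*y + 157) - 20*y^3 - 177*y^2 - 457*y - 360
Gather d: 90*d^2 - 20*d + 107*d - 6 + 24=90*d^2 + 87*d + 18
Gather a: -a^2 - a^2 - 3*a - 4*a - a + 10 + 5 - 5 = -2*a^2 - 8*a + 10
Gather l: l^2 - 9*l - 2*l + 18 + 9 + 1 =l^2 - 11*l + 28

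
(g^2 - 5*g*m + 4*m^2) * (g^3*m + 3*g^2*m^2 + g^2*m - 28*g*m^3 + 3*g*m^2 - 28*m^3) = g^5*m - 2*g^4*m^2 + g^4*m - 39*g^3*m^3 - 2*g^3*m^2 + 152*g^2*m^4 - 39*g^2*m^3 - 112*g*m^5 + 152*g*m^4 - 112*m^5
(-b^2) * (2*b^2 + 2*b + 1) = -2*b^4 - 2*b^3 - b^2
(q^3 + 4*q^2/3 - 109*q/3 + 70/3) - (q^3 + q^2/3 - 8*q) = q^2 - 85*q/3 + 70/3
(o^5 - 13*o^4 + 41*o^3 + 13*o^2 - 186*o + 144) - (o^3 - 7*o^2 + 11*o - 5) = o^5 - 13*o^4 + 40*o^3 + 20*o^2 - 197*o + 149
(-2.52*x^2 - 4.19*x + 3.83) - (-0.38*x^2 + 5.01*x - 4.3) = -2.14*x^2 - 9.2*x + 8.13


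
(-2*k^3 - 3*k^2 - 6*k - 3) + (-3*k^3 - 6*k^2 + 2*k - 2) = -5*k^3 - 9*k^2 - 4*k - 5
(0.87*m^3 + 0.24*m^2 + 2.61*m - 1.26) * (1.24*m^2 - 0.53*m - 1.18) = 1.0788*m^5 - 0.1635*m^4 + 2.0826*m^3 - 3.2289*m^2 - 2.412*m + 1.4868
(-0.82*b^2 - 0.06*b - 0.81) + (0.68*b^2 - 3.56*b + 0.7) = -0.14*b^2 - 3.62*b - 0.11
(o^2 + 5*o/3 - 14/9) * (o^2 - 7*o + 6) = o^4 - 16*o^3/3 - 65*o^2/9 + 188*o/9 - 28/3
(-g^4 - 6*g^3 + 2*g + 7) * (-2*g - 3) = 2*g^5 + 15*g^4 + 18*g^3 - 4*g^2 - 20*g - 21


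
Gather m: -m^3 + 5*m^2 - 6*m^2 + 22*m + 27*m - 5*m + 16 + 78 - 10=-m^3 - m^2 + 44*m + 84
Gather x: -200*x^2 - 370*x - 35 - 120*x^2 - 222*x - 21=-320*x^2 - 592*x - 56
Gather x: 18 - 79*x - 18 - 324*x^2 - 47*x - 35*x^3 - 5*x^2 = -35*x^3 - 329*x^2 - 126*x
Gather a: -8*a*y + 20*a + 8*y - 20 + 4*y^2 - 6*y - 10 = a*(20 - 8*y) + 4*y^2 + 2*y - 30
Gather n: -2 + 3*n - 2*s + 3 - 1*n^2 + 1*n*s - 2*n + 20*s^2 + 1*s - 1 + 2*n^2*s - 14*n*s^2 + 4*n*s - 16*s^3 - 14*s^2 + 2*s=n^2*(2*s - 1) + n*(-14*s^2 + 5*s + 1) - 16*s^3 + 6*s^2 + s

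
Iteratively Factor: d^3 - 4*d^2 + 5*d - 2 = (d - 2)*(d^2 - 2*d + 1) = (d - 2)*(d - 1)*(d - 1)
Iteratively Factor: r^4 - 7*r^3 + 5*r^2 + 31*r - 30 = (r + 2)*(r^3 - 9*r^2 + 23*r - 15) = (r - 5)*(r + 2)*(r^2 - 4*r + 3) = (r - 5)*(r - 1)*(r + 2)*(r - 3)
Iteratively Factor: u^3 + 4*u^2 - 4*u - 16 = (u + 2)*(u^2 + 2*u - 8) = (u - 2)*(u + 2)*(u + 4)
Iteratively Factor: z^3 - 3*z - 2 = (z - 2)*(z^2 + 2*z + 1) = (z - 2)*(z + 1)*(z + 1)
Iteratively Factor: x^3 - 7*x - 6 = (x + 2)*(x^2 - 2*x - 3) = (x + 1)*(x + 2)*(x - 3)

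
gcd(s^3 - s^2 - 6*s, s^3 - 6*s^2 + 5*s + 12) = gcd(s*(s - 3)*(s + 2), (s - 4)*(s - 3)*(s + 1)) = s - 3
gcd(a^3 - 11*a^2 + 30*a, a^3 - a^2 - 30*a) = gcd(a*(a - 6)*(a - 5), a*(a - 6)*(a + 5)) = a^2 - 6*a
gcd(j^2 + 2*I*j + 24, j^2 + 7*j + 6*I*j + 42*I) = j + 6*I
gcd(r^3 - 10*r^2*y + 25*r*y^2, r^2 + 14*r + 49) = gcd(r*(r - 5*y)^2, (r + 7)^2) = 1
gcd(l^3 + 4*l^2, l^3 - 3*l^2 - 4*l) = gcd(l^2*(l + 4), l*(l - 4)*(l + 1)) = l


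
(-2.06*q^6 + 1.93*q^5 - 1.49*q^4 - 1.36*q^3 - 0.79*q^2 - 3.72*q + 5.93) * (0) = 0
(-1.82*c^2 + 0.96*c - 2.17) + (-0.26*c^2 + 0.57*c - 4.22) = -2.08*c^2 + 1.53*c - 6.39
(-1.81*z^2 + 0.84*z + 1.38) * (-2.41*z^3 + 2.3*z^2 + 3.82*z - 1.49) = 4.3621*z^5 - 6.1874*z^4 - 8.308*z^3 + 9.0797*z^2 + 4.02*z - 2.0562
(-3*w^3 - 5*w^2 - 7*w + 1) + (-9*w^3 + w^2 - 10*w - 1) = -12*w^3 - 4*w^2 - 17*w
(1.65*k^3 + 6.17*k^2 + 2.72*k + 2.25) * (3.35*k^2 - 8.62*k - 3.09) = 5.5275*k^5 + 6.4465*k^4 - 49.1719*k^3 - 34.9742*k^2 - 27.7998*k - 6.9525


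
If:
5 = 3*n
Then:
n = 5/3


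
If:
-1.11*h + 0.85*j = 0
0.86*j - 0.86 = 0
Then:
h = 0.77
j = 1.00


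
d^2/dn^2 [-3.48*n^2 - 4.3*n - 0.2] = -6.96000000000000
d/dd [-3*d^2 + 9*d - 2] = 9 - 6*d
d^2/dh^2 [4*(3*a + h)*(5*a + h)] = 8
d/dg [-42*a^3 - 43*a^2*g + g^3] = -43*a^2 + 3*g^2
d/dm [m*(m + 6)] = 2*m + 6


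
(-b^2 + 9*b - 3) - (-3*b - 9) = -b^2 + 12*b + 6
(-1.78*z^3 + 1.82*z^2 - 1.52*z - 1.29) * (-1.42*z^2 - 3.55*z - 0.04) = 2.5276*z^5 + 3.7346*z^4 - 4.2314*z^3 + 7.155*z^2 + 4.6403*z + 0.0516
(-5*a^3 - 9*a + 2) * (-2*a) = 10*a^4 + 18*a^2 - 4*a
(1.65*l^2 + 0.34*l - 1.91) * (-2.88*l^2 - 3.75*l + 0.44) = -4.752*l^4 - 7.1667*l^3 + 4.9518*l^2 + 7.3121*l - 0.8404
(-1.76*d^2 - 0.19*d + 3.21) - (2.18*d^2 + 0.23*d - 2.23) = -3.94*d^2 - 0.42*d + 5.44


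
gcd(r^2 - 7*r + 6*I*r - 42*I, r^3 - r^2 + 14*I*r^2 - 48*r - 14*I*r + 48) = r + 6*I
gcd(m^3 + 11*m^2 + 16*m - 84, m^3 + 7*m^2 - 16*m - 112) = m + 7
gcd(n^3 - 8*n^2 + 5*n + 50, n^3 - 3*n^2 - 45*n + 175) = n^2 - 10*n + 25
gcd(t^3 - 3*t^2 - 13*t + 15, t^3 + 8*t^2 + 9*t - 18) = t^2 + 2*t - 3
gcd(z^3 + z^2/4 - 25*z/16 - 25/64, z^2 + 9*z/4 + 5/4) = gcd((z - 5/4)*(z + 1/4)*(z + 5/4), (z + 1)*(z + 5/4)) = z + 5/4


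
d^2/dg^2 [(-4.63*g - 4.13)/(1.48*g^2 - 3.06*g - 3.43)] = ((2.96*g - 3.06)*(4.63*g + 4.13)*(5.92*g - 6.12) + (41.1144*g - 16.1108)*(-1.48*g^2 + 3.06*g + 3.43))/(-1.48*g^2 + 3.06*g + 3.43)^3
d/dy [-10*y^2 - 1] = -20*y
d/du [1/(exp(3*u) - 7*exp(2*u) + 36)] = (14 - 3*exp(u))*exp(2*u)/(exp(3*u) - 7*exp(2*u) + 36)^2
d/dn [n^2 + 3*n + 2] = 2*n + 3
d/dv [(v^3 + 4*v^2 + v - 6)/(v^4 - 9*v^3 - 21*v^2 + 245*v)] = (-v^5 - 15*v^4 - 93*v^3 - 119*v^2 + 6*v - 210)/(v^2*(v^5 - 11*v^4 - 38*v^3 + 602*v^2 + 245*v - 8575))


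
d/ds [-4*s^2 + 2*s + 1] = 2 - 8*s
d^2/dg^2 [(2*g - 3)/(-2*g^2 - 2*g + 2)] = (-(2*g - 3)*(2*g + 1)^2 + (6*g - 1)*(g^2 + g - 1))/(g^2 + g - 1)^3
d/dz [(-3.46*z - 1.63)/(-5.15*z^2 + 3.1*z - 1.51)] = (-17.819*z^2 - 16.789*z + 10.2776)/(26.5225*z^4 - 31.93*z^3 + 25.163*z^2 - 9.362*z + 2.2801)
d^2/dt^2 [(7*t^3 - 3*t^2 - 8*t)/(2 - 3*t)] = 6*(-21*t^3 + 42*t^2 - 28*t + 20)/(27*t^3 - 54*t^2 + 36*t - 8)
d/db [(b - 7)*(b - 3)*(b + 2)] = 3*b^2 - 16*b + 1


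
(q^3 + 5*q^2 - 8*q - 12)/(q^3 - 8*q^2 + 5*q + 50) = (q^3 + 5*q^2 - 8*q - 12)/(q^3 - 8*q^2 + 5*q + 50)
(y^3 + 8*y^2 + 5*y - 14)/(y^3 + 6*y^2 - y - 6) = (y^2 + 9*y + 14)/(y^2 + 7*y + 6)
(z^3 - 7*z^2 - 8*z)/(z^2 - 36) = z*(z^2 - 7*z - 8)/(z^2 - 36)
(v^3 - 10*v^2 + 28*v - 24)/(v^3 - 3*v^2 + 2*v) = (v^2 - 8*v + 12)/(v*(v - 1))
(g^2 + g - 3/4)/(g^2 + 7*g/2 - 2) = (g + 3/2)/(g + 4)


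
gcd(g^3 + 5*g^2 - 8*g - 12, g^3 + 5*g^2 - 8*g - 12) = g^3 + 5*g^2 - 8*g - 12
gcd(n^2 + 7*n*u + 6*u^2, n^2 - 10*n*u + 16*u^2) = 1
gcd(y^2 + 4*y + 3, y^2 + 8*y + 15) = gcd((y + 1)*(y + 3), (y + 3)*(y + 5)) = y + 3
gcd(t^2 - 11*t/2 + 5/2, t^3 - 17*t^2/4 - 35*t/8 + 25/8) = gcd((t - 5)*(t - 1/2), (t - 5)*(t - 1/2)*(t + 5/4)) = t^2 - 11*t/2 + 5/2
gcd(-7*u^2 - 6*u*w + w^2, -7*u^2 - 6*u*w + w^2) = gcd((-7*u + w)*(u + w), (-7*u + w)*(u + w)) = 7*u^2 + 6*u*w - w^2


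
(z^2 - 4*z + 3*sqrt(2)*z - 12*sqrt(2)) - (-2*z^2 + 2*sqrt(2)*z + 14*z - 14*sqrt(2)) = 3*z^2 - 18*z + sqrt(2)*z + 2*sqrt(2)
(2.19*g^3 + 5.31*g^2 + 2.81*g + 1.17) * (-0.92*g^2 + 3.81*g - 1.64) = -2.0148*g^5 + 3.4587*g^4 + 14.0543*g^3 + 0.921300000000002*g^2 - 0.1507*g - 1.9188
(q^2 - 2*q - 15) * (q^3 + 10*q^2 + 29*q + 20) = q^5 + 8*q^4 - 6*q^3 - 188*q^2 - 475*q - 300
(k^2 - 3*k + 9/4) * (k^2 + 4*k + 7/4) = k^4 + k^3 - 8*k^2 + 15*k/4 + 63/16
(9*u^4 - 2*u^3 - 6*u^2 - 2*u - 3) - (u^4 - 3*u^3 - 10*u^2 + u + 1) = 8*u^4 + u^3 + 4*u^2 - 3*u - 4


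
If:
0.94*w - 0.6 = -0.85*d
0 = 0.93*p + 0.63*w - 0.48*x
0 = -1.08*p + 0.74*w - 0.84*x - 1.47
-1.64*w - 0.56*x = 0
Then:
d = 0.41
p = -0.58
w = 0.26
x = -0.77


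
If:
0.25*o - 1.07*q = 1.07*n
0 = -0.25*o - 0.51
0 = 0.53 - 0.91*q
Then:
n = -1.06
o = -2.04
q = 0.58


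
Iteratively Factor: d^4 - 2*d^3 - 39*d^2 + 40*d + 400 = (d + 4)*(d^3 - 6*d^2 - 15*d + 100) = (d - 5)*(d + 4)*(d^2 - d - 20) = (d - 5)^2*(d + 4)*(d + 4)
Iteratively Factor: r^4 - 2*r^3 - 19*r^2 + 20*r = (r - 5)*(r^3 + 3*r^2 - 4*r) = r*(r - 5)*(r^2 + 3*r - 4) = r*(r - 5)*(r - 1)*(r + 4)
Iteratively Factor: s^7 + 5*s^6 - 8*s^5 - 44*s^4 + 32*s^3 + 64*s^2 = (s + 4)*(s^6 + s^5 - 12*s^4 + 4*s^3 + 16*s^2) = s*(s + 4)*(s^5 + s^4 - 12*s^3 + 4*s^2 + 16*s) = s*(s + 1)*(s + 4)*(s^4 - 12*s^2 + 16*s) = s*(s - 2)*(s + 1)*(s + 4)*(s^3 + 2*s^2 - 8*s) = s*(s - 2)*(s + 1)*(s + 4)^2*(s^2 - 2*s) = s^2*(s - 2)*(s + 1)*(s + 4)^2*(s - 2)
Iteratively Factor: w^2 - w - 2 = (w + 1)*(w - 2)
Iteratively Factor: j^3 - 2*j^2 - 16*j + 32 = (j + 4)*(j^2 - 6*j + 8) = (j - 4)*(j + 4)*(j - 2)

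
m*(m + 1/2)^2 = m^3 + m^2 + m/4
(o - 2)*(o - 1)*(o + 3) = o^3 - 7*o + 6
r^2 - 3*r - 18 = (r - 6)*(r + 3)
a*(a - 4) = a^2 - 4*a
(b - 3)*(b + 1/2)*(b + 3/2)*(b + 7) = b^4 + 6*b^3 - 49*b^2/4 - 39*b - 63/4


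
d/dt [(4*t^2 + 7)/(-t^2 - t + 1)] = (-4*t^2 + 22*t + 7)/(t^4 + 2*t^3 - t^2 - 2*t + 1)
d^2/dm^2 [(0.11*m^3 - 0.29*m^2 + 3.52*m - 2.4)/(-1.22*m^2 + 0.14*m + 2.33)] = (4.44089209850063e-16*m^5 - 11.008956*m^3 + 26.163792*m^2 - 66.078306*m + 19.18377)/(1.815848*m^6 - 0.625128*m^5 - 10.33218*m^4 + 2.38504*m^3 + 19.73277*m^2 - 2.280138*m - 12.649337)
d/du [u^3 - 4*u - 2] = 3*u^2 - 4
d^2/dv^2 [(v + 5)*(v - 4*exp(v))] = -4*v*exp(v) - 28*exp(v) + 2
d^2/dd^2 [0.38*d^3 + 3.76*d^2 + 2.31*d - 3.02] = 2.28*d + 7.52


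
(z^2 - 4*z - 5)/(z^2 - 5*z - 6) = (z - 5)/(z - 6)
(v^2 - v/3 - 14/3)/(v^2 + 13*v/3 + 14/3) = (3*v - 7)/(3*v + 7)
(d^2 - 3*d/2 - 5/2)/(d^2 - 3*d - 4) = (d - 5/2)/(d - 4)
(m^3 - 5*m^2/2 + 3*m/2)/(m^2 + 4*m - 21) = m*(2*m^2 - 5*m + 3)/(2*(m^2 + 4*m - 21))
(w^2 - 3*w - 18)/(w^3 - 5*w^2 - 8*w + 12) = (w + 3)/(w^2 + w - 2)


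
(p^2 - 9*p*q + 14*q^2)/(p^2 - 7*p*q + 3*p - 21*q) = (p - 2*q)/(p + 3)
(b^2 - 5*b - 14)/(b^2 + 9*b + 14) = (b - 7)/(b + 7)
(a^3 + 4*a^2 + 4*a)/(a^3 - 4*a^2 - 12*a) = (a + 2)/(a - 6)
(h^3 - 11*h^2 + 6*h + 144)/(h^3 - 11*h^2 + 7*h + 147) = (h^2 - 14*h + 48)/(h^2 - 14*h + 49)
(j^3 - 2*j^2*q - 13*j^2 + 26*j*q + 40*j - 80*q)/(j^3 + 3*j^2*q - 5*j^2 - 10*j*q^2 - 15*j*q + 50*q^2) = (j - 8)/(j + 5*q)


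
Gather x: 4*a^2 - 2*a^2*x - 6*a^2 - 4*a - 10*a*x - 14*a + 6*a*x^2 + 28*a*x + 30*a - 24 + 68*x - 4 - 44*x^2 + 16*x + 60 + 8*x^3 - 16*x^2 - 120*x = -2*a^2 + 12*a + 8*x^3 + x^2*(6*a - 60) + x*(-2*a^2 + 18*a - 36) + 32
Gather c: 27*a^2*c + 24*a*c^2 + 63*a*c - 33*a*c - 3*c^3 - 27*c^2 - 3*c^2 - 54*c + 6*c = -3*c^3 + c^2*(24*a - 30) + c*(27*a^2 + 30*a - 48)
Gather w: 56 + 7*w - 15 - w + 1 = 6*w + 42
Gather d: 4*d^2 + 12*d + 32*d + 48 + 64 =4*d^2 + 44*d + 112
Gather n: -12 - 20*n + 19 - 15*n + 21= 28 - 35*n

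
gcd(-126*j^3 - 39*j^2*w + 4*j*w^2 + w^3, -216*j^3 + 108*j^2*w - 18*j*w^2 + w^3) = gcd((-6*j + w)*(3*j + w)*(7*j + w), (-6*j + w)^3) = -6*j + w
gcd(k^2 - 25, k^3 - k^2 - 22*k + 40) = k + 5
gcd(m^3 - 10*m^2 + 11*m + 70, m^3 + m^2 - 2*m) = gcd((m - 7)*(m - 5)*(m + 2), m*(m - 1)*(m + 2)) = m + 2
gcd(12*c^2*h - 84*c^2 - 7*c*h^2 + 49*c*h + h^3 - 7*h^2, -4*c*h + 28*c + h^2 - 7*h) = 4*c*h - 28*c - h^2 + 7*h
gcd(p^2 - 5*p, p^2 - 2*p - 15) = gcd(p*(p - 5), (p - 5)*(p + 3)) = p - 5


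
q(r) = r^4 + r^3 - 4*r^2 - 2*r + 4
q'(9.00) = 3085.00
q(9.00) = 6952.00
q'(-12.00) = -6386.00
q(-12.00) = 18460.00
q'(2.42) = 52.90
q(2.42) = 24.20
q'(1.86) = 19.24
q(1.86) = 4.85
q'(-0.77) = 4.11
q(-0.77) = 3.06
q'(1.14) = -1.30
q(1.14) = -0.31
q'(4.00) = 270.00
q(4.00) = 252.00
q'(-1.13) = 5.10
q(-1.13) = 1.34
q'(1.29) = 1.26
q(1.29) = -0.32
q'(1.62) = 9.92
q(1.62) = 1.40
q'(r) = 4*r^3 + 3*r^2 - 8*r - 2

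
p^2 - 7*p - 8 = (p - 8)*(p + 1)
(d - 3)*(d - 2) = d^2 - 5*d + 6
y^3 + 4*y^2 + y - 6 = (y - 1)*(y + 2)*(y + 3)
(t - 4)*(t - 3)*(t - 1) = t^3 - 8*t^2 + 19*t - 12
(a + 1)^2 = a^2 + 2*a + 1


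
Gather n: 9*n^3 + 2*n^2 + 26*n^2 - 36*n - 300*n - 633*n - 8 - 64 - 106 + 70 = 9*n^3 + 28*n^2 - 969*n - 108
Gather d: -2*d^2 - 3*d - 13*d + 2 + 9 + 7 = -2*d^2 - 16*d + 18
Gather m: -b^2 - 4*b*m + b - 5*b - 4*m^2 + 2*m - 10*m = -b^2 - 4*b - 4*m^2 + m*(-4*b - 8)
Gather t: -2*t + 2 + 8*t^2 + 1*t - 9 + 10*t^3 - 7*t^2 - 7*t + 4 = 10*t^3 + t^2 - 8*t - 3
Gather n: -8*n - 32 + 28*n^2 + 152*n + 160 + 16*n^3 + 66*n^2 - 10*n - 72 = 16*n^3 + 94*n^2 + 134*n + 56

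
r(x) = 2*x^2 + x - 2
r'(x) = 4*x + 1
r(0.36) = -1.38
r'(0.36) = 2.44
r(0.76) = -0.08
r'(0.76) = 4.04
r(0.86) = 0.34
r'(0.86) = 4.44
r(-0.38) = -2.09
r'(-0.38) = -0.52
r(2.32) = 11.08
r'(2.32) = 10.28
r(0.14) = -1.82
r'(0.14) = 1.56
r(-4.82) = 39.64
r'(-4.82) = -18.28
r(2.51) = 13.11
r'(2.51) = 11.04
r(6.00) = 76.00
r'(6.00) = 25.00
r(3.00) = 19.00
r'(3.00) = 13.00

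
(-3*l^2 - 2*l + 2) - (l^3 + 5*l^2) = -l^3 - 8*l^2 - 2*l + 2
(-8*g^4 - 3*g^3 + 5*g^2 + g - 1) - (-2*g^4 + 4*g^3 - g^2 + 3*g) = -6*g^4 - 7*g^3 + 6*g^2 - 2*g - 1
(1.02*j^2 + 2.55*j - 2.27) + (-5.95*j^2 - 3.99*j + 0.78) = -4.93*j^2 - 1.44*j - 1.49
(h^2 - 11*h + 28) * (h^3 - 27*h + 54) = h^5 - 11*h^4 + h^3 + 351*h^2 - 1350*h + 1512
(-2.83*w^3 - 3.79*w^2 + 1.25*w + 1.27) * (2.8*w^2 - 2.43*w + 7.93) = -7.924*w^5 - 3.7351*w^4 - 9.7322*w^3 - 29.5362*w^2 + 6.8264*w + 10.0711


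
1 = 1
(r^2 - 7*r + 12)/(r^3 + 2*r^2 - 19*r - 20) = (r - 3)/(r^2 + 6*r + 5)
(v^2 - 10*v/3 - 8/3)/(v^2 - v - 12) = (v + 2/3)/(v + 3)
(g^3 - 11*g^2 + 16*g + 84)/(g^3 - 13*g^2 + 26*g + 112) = (g - 6)/(g - 8)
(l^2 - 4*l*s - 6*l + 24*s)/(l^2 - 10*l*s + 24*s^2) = (6 - l)/(-l + 6*s)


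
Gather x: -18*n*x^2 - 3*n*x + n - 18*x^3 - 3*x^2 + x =n - 18*x^3 + x^2*(-18*n - 3) + x*(1 - 3*n)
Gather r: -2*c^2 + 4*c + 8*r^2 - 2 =-2*c^2 + 4*c + 8*r^2 - 2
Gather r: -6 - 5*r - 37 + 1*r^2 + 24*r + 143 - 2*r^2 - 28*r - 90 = -r^2 - 9*r + 10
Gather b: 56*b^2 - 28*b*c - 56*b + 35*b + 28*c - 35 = 56*b^2 + b*(-28*c - 21) + 28*c - 35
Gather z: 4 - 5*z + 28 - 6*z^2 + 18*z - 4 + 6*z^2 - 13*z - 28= 0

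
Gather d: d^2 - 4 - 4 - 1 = d^2 - 9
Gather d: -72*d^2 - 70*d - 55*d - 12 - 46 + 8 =-72*d^2 - 125*d - 50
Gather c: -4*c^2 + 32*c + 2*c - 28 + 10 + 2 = -4*c^2 + 34*c - 16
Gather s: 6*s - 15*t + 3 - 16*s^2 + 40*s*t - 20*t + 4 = -16*s^2 + s*(40*t + 6) - 35*t + 7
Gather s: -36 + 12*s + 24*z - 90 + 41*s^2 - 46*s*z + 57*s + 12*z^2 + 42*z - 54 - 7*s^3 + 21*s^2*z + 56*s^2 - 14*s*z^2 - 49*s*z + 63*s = -7*s^3 + s^2*(21*z + 97) + s*(-14*z^2 - 95*z + 132) + 12*z^2 + 66*z - 180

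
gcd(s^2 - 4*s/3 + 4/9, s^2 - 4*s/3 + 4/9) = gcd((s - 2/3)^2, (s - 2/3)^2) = s^2 - 4*s/3 + 4/9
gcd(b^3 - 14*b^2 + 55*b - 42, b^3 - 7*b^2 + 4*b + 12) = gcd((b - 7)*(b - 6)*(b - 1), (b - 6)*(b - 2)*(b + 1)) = b - 6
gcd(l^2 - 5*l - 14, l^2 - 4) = l + 2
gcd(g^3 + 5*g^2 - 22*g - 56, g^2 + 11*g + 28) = g + 7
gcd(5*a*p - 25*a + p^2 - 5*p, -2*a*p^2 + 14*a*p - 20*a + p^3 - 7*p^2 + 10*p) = p - 5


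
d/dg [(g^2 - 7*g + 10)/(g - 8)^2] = 9*(4 - g)/(g^3 - 24*g^2 + 192*g - 512)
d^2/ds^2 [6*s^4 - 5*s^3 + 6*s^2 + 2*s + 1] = 72*s^2 - 30*s + 12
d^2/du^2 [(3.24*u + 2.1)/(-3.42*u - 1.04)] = -26.076816/(3.42*u + 1.04)^3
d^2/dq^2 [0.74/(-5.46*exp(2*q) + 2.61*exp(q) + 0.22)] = (0.74*(10.92*exp(q) - 2.61)*(21.84*exp(q) - 5.22)*exp(q) + (16.1616*exp(q) - 1.9314)*(-5.46*exp(2*q) + 2.61*exp(q) + 0.22))*exp(q)/(-5.46*exp(2*q) + 2.61*exp(q) + 0.22)^3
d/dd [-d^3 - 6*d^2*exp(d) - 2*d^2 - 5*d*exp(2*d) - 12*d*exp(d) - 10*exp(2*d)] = -6*d^2*exp(d) - 3*d^2 - 10*d*exp(2*d) - 24*d*exp(d) - 4*d - 25*exp(2*d) - 12*exp(d)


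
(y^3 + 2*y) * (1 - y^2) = -y^5 - y^3 + 2*y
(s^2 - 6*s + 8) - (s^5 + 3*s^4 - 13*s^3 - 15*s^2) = -s^5 - 3*s^4 + 13*s^3 + 16*s^2 - 6*s + 8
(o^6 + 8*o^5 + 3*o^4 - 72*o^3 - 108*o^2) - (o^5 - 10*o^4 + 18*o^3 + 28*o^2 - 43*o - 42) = o^6 + 7*o^5 + 13*o^4 - 90*o^3 - 136*o^2 + 43*o + 42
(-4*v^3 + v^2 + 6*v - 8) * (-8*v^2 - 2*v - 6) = 32*v^5 - 26*v^3 + 46*v^2 - 20*v + 48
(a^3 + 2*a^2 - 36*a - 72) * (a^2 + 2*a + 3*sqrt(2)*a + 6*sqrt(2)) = a^5 + 4*a^4 + 3*sqrt(2)*a^4 - 32*a^3 + 12*sqrt(2)*a^3 - 144*a^2 - 96*sqrt(2)*a^2 - 432*sqrt(2)*a - 144*a - 432*sqrt(2)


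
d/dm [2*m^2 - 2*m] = 4*m - 2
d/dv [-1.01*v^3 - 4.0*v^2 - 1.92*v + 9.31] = -3.03*v^2 - 8.0*v - 1.92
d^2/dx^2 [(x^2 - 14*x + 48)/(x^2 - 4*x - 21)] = 2*(-10*x^3 + 207*x^2 - 1458*x + 3393)/(x^6 - 12*x^5 - 15*x^4 + 440*x^3 + 315*x^2 - 5292*x - 9261)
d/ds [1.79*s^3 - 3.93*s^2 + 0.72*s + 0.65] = 5.37*s^2 - 7.86*s + 0.72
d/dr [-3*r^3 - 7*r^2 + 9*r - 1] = -9*r^2 - 14*r + 9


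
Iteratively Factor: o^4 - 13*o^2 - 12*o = (o - 4)*(o^3 + 4*o^2 + 3*o) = o*(o - 4)*(o^2 + 4*o + 3) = o*(o - 4)*(o + 3)*(o + 1)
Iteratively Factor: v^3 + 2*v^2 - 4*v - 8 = (v + 2)*(v^2 - 4) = (v + 2)^2*(v - 2)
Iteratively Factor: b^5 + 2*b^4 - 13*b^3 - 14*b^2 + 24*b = (b)*(b^4 + 2*b^3 - 13*b^2 - 14*b + 24) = b*(b + 4)*(b^3 - 2*b^2 - 5*b + 6) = b*(b - 1)*(b + 4)*(b^2 - b - 6) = b*(b - 3)*(b - 1)*(b + 4)*(b + 2)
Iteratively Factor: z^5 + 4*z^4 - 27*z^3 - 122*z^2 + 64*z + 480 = (z - 5)*(z^4 + 9*z^3 + 18*z^2 - 32*z - 96) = (z - 5)*(z + 4)*(z^3 + 5*z^2 - 2*z - 24) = (z - 5)*(z + 4)^2*(z^2 + z - 6) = (z - 5)*(z - 2)*(z + 4)^2*(z + 3)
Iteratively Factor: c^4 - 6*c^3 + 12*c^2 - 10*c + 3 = (c - 1)*(c^3 - 5*c^2 + 7*c - 3) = (c - 1)^2*(c^2 - 4*c + 3) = (c - 1)^3*(c - 3)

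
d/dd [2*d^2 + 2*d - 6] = 4*d + 2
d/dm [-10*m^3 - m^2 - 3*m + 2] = -30*m^2 - 2*m - 3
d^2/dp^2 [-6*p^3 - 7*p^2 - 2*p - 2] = -36*p - 14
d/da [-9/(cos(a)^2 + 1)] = -36*sin(2*a)/(cos(2*a) + 3)^2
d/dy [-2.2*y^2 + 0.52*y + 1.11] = 0.52 - 4.4*y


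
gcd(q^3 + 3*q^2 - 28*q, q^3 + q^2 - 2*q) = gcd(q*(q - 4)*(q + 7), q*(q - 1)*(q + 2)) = q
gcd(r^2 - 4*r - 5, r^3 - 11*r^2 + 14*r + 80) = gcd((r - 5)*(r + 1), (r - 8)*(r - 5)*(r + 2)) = r - 5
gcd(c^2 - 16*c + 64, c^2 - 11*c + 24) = c - 8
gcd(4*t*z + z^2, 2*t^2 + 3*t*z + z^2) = 1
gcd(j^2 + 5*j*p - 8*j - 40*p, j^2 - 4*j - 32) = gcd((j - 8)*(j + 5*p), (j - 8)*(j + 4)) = j - 8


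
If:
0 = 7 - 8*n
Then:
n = 7/8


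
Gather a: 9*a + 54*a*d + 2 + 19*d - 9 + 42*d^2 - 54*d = a*(54*d + 9) + 42*d^2 - 35*d - 7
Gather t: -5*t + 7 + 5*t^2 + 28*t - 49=5*t^2 + 23*t - 42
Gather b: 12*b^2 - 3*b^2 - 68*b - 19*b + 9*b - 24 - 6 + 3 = 9*b^2 - 78*b - 27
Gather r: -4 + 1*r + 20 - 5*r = 16 - 4*r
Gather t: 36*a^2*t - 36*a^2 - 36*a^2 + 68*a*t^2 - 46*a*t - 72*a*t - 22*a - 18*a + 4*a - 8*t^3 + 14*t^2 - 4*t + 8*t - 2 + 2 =-72*a^2 - 36*a - 8*t^3 + t^2*(68*a + 14) + t*(36*a^2 - 118*a + 4)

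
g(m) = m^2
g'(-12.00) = -24.00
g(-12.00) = 144.00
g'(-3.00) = -6.00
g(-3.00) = 9.00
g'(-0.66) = -1.32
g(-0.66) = 0.44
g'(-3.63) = -7.26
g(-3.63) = 13.18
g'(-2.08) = -4.16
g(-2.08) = 4.33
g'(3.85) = 7.70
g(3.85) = 14.82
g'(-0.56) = -1.12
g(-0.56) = 0.31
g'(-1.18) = -2.36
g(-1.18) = 1.39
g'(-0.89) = -1.78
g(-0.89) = 0.79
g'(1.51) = 3.02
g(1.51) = 2.28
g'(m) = 2*m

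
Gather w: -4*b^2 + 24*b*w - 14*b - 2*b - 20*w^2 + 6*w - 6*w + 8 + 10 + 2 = -4*b^2 + 24*b*w - 16*b - 20*w^2 + 20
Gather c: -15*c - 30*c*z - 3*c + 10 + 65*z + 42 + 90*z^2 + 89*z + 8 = c*(-30*z - 18) + 90*z^2 + 154*z + 60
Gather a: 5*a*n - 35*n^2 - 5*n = 5*a*n - 35*n^2 - 5*n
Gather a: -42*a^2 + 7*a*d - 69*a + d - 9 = -42*a^2 + a*(7*d - 69) + d - 9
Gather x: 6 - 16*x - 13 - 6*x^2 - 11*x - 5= -6*x^2 - 27*x - 12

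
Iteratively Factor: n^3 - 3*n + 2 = (n + 2)*(n^2 - 2*n + 1) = (n - 1)*(n + 2)*(n - 1)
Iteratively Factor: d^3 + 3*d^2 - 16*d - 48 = (d + 3)*(d^2 - 16) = (d + 3)*(d + 4)*(d - 4)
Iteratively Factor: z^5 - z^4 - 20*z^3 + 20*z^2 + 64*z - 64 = (z - 4)*(z^4 + 3*z^3 - 8*z^2 - 12*z + 16) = (z - 4)*(z - 2)*(z^3 + 5*z^2 + 2*z - 8) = (z - 4)*(z - 2)*(z - 1)*(z^2 + 6*z + 8) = (z - 4)*(z - 2)*(z - 1)*(z + 2)*(z + 4)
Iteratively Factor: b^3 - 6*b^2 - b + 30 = (b + 2)*(b^2 - 8*b + 15) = (b - 3)*(b + 2)*(b - 5)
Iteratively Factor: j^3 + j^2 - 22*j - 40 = (j - 5)*(j^2 + 6*j + 8) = (j - 5)*(j + 2)*(j + 4)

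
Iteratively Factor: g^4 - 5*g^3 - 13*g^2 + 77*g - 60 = (g - 3)*(g^3 - 2*g^2 - 19*g + 20) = (g - 3)*(g - 1)*(g^2 - g - 20) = (g - 3)*(g - 1)*(g + 4)*(g - 5)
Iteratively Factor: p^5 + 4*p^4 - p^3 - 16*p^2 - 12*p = (p + 1)*(p^4 + 3*p^3 - 4*p^2 - 12*p) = (p - 2)*(p + 1)*(p^3 + 5*p^2 + 6*p) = (p - 2)*(p + 1)*(p + 3)*(p^2 + 2*p) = p*(p - 2)*(p + 1)*(p + 3)*(p + 2)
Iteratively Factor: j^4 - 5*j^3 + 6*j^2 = (j - 2)*(j^3 - 3*j^2) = j*(j - 2)*(j^2 - 3*j) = j*(j - 3)*(j - 2)*(j)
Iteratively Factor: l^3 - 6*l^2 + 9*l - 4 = (l - 1)*(l^2 - 5*l + 4) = (l - 4)*(l - 1)*(l - 1)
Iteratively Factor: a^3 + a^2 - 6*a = (a - 2)*(a^2 + 3*a) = (a - 2)*(a + 3)*(a)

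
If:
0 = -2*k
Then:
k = 0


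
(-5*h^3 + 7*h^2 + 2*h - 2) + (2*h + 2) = -5*h^3 + 7*h^2 + 4*h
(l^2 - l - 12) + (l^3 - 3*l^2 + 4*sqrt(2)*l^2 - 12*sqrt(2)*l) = l^3 - 2*l^2 + 4*sqrt(2)*l^2 - 12*sqrt(2)*l - l - 12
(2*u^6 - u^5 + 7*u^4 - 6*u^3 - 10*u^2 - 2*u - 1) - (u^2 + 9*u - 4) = 2*u^6 - u^5 + 7*u^4 - 6*u^3 - 11*u^2 - 11*u + 3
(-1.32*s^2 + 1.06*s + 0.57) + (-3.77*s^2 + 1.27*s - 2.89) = -5.09*s^2 + 2.33*s - 2.32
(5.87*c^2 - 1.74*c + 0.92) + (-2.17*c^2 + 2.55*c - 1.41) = 3.7*c^2 + 0.81*c - 0.49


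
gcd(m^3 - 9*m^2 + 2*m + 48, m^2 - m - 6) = m^2 - m - 6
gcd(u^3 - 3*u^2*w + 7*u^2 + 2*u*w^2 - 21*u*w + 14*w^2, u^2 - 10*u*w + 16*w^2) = u - 2*w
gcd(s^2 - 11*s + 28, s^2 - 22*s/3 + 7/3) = s - 7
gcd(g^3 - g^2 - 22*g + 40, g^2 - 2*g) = g - 2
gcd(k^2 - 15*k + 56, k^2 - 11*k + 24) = k - 8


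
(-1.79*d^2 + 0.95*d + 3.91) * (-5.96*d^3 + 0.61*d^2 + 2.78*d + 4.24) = 10.6684*d^5 - 6.7539*d^4 - 27.7003*d^3 - 2.5635*d^2 + 14.8978*d + 16.5784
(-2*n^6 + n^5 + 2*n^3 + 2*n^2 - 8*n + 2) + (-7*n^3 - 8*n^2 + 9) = -2*n^6 + n^5 - 5*n^3 - 6*n^2 - 8*n + 11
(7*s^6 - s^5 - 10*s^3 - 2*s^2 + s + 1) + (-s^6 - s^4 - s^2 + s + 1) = 6*s^6 - s^5 - s^4 - 10*s^3 - 3*s^2 + 2*s + 2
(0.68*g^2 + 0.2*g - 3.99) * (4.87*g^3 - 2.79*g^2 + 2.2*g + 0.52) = 3.3116*g^5 - 0.9232*g^4 - 18.4933*g^3 + 11.9257*g^2 - 8.674*g - 2.0748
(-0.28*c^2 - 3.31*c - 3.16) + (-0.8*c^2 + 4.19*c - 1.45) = -1.08*c^2 + 0.88*c - 4.61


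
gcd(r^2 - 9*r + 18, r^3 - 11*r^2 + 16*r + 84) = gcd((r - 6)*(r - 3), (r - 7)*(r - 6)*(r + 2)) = r - 6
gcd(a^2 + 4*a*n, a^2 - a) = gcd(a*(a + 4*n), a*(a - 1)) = a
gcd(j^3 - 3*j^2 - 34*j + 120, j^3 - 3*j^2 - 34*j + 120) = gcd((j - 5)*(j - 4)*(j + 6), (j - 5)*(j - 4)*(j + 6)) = j^3 - 3*j^2 - 34*j + 120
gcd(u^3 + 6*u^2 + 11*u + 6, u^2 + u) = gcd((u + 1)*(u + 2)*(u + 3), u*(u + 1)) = u + 1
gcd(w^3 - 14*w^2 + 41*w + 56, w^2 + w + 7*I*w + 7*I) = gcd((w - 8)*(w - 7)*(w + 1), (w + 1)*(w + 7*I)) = w + 1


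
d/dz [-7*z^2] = -14*z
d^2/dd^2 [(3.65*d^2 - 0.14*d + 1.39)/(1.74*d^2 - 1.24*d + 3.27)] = (14.902752*d^3 - 99.356436*d^2 - 13.214952*d + 65.37971)/(5.268024*d^6 - 11.262672*d^5 + 37.727028*d^4 - 44.238736*d^3 + 70.900794*d^2 - 39.777588*d + 34.965783)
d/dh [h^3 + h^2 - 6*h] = 3*h^2 + 2*h - 6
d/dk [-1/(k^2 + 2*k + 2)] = 2*(k + 1)/(k^2 + 2*k + 2)^2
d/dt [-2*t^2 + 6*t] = 6 - 4*t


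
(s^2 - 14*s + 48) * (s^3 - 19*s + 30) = s^5 - 14*s^4 + 29*s^3 + 296*s^2 - 1332*s + 1440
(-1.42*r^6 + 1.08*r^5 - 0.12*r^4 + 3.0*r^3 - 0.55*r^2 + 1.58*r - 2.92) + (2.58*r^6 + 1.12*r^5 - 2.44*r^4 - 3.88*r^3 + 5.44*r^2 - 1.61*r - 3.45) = 1.16*r^6 + 2.2*r^5 - 2.56*r^4 - 0.88*r^3 + 4.89*r^2 - 0.03*r - 6.37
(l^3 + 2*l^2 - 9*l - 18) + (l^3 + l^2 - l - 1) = 2*l^3 + 3*l^2 - 10*l - 19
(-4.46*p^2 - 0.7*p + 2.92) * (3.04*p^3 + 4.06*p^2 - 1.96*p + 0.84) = -13.5584*p^5 - 20.2356*p^4 + 14.7764*p^3 + 9.4808*p^2 - 6.3112*p + 2.4528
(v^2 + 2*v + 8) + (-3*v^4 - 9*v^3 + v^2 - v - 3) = -3*v^4 - 9*v^3 + 2*v^2 + v + 5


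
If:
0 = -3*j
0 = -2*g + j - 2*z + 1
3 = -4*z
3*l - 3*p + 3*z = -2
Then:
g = 5/4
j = 0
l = p + 1/12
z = -3/4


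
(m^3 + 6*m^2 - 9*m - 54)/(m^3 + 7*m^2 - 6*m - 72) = (m + 3)/(m + 4)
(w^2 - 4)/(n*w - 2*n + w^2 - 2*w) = (w + 2)/(n + w)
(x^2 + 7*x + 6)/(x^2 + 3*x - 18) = (x + 1)/(x - 3)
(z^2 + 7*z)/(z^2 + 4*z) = (z + 7)/(z + 4)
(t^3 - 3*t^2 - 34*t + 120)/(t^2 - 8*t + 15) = (t^2 + 2*t - 24)/(t - 3)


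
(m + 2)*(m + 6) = m^2 + 8*m + 12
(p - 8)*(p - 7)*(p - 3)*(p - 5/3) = p^4 - 59*p^3/3 + 131*p^2 - 1009*p/3 + 280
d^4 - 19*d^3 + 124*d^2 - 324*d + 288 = (d - 8)*(d - 6)*(d - 3)*(d - 2)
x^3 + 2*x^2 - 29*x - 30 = (x - 5)*(x + 1)*(x + 6)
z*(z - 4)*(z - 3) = z^3 - 7*z^2 + 12*z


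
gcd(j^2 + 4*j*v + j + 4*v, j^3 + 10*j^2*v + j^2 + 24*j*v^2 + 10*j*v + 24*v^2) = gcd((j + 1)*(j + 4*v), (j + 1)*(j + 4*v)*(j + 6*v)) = j^2 + 4*j*v + j + 4*v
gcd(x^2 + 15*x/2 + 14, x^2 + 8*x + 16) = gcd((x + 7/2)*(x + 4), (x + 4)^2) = x + 4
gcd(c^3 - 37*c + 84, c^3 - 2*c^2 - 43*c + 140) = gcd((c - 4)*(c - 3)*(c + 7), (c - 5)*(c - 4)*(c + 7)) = c^2 + 3*c - 28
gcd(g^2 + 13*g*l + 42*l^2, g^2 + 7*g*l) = g + 7*l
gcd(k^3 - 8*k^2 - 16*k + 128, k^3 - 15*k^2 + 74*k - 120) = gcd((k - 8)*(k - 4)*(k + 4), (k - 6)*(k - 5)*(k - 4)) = k - 4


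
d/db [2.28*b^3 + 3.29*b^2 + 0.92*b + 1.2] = 6.84*b^2 + 6.58*b + 0.92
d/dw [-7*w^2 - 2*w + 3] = -14*w - 2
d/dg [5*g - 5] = 5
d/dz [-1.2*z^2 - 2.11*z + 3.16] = -2.4*z - 2.11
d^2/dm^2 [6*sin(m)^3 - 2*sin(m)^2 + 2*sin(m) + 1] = -54*sin(m)^3 + 8*sin(m)^2 + 34*sin(m) - 4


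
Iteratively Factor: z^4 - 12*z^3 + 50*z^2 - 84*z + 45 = (z - 1)*(z^3 - 11*z^2 + 39*z - 45) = (z - 3)*(z - 1)*(z^2 - 8*z + 15) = (z - 3)^2*(z - 1)*(z - 5)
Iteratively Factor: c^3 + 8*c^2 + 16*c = (c + 4)*(c^2 + 4*c) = c*(c + 4)*(c + 4)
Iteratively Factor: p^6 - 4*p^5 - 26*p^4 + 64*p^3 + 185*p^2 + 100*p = (p + 4)*(p^5 - 8*p^4 + 6*p^3 + 40*p^2 + 25*p) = p*(p + 4)*(p^4 - 8*p^3 + 6*p^2 + 40*p + 25) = p*(p + 1)*(p + 4)*(p^3 - 9*p^2 + 15*p + 25) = p*(p - 5)*(p + 1)*(p + 4)*(p^2 - 4*p - 5) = p*(p - 5)^2*(p + 1)*(p + 4)*(p + 1)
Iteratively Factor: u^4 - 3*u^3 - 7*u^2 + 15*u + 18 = (u - 3)*(u^3 - 7*u - 6) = (u - 3)*(u + 2)*(u^2 - 2*u - 3) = (u - 3)^2*(u + 2)*(u + 1)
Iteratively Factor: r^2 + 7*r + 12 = (r + 3)*(r + 4)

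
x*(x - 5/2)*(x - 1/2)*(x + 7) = x^4 + 4*x^3 - 79*x^2/4 + 35*x/4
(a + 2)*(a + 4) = a^2 + 6*a + 8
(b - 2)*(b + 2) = b^2 - 4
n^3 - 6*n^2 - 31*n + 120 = (n - 8)*(n - 3)*(n + 5)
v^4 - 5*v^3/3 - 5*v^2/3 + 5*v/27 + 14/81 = (v - 7/3)*(v - 1/3)*(v + 1/3)*(v + 2/3)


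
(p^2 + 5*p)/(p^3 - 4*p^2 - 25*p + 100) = p/(p^2 - 9*p + 20)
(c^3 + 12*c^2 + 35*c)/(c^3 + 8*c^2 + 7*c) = (c + 5)/(c + 1)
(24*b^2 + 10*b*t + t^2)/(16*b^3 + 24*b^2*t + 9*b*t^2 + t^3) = (6*b + t)/(4*b^2 + 5*b*t + t^2)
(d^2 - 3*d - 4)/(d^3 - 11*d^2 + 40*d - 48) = (d + 1)/(d^2 - 7*d + 12)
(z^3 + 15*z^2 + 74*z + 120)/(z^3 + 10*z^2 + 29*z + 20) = (z + 6)/(z + 1)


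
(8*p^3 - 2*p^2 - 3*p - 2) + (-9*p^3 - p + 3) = -p^3 - 2*p^2 - 4*p + 1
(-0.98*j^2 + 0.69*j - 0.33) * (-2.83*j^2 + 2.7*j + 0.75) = 2.7734*j^4 - 4.5987*j^3 + 2.0619*j^2 - 0.3735*j - 0.2475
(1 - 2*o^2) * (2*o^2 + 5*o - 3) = -4*o^4 - 10*o^3 + 8*o^2 + 5*o - 3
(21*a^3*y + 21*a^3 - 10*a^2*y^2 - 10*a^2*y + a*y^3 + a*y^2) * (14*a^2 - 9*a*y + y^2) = 294*a^5*y + 294*a^5 - 329*a^4*y^2 - 329*a^4*y + 125*a^3*y^3 + 125*a^3*y^2 - 19*a^2*y^4 - 19*a^2*y^3 + a*y^5 + a*y^4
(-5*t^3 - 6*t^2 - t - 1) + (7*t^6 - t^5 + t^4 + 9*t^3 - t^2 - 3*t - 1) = 7*t^6 - t^5 + t^4 + 4*t^3 - 7*t^2 - 4*t - 2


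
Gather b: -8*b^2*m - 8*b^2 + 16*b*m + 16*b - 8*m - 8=b^2*(-8*m - 8) + b*(16*m + 16) - 8*m - 8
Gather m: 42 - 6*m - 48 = -6*m - 6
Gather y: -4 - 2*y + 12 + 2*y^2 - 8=2*y^2 - 2*y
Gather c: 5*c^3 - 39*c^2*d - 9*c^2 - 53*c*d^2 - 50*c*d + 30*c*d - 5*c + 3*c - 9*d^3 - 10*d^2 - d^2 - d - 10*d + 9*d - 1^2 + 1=5*c^3 + c^2*(-39*d - 9) + c*(-53*d^2 - 20*d - 2) - 9*d^3 - 11*d^2 - 2*d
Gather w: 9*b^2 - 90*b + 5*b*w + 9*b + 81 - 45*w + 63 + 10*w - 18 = 9*b^2 - 81*b + w*(5*b - 35) + 126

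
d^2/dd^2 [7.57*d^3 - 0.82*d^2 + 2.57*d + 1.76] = 45.42*d - 1.64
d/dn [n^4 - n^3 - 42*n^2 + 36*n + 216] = 4*n^3 - 3*n^2 - 84*n + 36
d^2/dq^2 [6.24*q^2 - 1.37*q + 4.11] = 12.4800000000000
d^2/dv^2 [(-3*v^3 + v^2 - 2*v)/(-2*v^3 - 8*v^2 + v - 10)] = 2*(-52*v^6 + 42*v^5 - 270*v^4 + 27*v^3 - 90*v^2 + 420*v - 80)/(8*v^9 + 96*v^8 + 372*v^7 + 536*v^6 + 774*v^5 + 1824*v^4 + 119*v^3 + 2430*v^2 - 300*v + 1000)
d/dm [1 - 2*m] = -2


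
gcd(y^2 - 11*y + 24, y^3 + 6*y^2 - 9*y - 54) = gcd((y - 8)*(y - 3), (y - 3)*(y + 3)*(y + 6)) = y - 3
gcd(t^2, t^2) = t^2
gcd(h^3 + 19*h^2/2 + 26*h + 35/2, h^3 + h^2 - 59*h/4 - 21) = h + 7/2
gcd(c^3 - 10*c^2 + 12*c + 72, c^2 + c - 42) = c - 6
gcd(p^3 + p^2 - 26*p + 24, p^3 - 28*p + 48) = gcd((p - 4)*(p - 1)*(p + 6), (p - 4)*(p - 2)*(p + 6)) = p^2 + 2*p - 24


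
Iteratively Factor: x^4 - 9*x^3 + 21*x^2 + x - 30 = (x - 5)*(x^3 - 4*x^2 + x + 6) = (x - 5)*(x - 3)*(x^2 - x - 2) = (x - 5)*(x - 3)*(x + 1)*(x - 2)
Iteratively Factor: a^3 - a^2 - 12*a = (a + 3)*(a^2 - 4*a) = (a - 4)*(a + 3)*(a)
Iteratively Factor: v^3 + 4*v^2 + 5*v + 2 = (v + 2)*(v^2 + 2*v + 1) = (v + 1)*(v + 2)*(v + 1)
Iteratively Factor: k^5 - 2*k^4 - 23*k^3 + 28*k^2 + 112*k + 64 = (k + 4)*(k^4 - 6*k^3 + k^2 + 24*k + 16) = (k - 4)*(k + 4)*(k^3 - 2*k^2 - 7*k - 4) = (k - 4)^2*(k + 4)*(k^2 + 2*k + 1) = (k - 4)^2*(k + 1)*(k + 4)*(k + 1)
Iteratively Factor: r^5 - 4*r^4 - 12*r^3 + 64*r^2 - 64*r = (r)*(r^4 - 4*r^3 - 12*r^2 + 64*r - 64) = r*(r - 4)*(r^3 - 12*r + 16) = r*(r - 4)*(r - 2)*(r^2 + 2*r - 8) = r*(r - 4)*(r - 2)*(r + 4)*(r - 2)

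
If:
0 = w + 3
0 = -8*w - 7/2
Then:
No Solution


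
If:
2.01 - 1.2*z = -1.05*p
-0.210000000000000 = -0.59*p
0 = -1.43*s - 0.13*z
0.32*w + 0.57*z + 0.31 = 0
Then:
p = 0.36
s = -0.18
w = -4.51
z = 1.99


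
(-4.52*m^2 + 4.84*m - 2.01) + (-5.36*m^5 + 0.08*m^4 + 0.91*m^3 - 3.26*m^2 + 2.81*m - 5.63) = -5.36*m^5 + 0.08*m^4 + 0.91*m^3 - 7.78*m^2 + 7.65*m - 7.64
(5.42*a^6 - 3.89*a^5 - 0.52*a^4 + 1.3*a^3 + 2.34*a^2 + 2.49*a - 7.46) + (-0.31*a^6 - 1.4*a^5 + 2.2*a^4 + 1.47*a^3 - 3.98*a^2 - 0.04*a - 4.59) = 5.11*a^6 - 5.29*a^5 + 1.68*a^4 + 2.77*a^3 - 1.64*a^2 + 2.45*a - 12.05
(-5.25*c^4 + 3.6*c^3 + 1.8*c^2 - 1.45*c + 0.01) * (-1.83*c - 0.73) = 9.6075*c^5 - 2.7555*c^4 - 5.922*c^3 + 1.3395*c^2 + 1.0402*c - 0.0073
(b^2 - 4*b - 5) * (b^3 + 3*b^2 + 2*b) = b^5 - b^4 - 15*b^3 - 23*b^2 - 10*b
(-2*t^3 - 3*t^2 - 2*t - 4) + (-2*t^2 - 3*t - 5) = -2*t^3 - 5*t^2 - 5*t - 9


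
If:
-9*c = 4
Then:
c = -4/9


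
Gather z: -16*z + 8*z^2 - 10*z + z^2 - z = 9*z^2 - 27*z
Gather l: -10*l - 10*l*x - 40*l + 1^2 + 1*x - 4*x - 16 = l*(-10*x - 50) - 3*x - 15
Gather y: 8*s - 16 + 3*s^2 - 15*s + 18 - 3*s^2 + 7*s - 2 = 0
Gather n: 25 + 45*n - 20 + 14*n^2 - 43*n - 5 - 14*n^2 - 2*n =0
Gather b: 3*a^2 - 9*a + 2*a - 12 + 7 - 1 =3*a^2 - 7*a - 6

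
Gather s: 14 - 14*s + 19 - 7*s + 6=39 - 21*s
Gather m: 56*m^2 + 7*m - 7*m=56*m^2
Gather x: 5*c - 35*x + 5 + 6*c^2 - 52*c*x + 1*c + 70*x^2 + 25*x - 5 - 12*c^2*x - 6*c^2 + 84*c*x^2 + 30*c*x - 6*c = x^2*(84*c + 70) + x*(-12*c^2 - 22*c - 10)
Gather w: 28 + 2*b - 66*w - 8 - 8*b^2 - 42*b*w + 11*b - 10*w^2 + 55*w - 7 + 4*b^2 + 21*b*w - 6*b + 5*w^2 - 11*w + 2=-4*b^2 + 7*b - 5*w^2 + w*(-21*b - 22) + 15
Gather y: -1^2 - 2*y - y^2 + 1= -y^2 - 2*y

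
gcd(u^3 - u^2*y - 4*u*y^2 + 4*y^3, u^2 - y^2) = -u + y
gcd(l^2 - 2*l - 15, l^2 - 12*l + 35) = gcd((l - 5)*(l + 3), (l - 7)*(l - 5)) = l - 5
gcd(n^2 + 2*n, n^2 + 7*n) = n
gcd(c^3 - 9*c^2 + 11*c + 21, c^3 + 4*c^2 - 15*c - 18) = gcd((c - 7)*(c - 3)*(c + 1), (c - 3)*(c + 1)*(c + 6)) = c^2 - 2*c - 3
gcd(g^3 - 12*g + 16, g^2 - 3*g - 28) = g + 4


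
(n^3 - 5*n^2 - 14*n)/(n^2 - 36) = n*(n^2 - 5*n - 14)/(n^2 - 36)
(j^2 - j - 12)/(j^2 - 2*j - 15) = (j - 4)/(j - 5)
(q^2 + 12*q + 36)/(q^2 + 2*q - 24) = (q + 6)/(q - 4)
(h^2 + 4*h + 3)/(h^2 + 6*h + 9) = (h + 1)/(h + 3)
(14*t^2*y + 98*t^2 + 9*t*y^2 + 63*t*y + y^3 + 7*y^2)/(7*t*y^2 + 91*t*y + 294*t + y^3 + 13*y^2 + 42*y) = (2*t + y)/(y + 6)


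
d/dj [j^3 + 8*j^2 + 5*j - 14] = 3*j^2 + 16*j + 5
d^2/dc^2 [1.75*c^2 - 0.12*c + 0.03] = 3.50000000000000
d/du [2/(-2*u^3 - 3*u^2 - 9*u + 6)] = 6*(2*u^2 + 2*u + 3)/(2*u^3 + 3*u^2 + 9*u - 6)^2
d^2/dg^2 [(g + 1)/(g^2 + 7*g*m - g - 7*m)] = 2*((g + 1)*(2*g + 7*m - 1)^2 - (3*g + 7*m)*(g^2 + 7*g*m - g - 7*m))/(g^2 + 7*g*m - g - 7*m)^3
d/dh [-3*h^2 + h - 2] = 1 - 6*h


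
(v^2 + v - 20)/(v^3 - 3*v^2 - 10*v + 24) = (v + 5)/(v^2 + v - 6)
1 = 1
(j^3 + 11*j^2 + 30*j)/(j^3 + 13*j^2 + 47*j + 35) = j*(j + 6)/(j^2 + 8*j + 7)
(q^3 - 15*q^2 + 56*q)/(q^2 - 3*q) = (q^2 - 15*q + 56)/(q - 3)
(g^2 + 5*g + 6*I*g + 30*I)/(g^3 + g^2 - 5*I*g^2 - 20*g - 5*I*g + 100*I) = (g + 6*I)/(g^2 - g*(4 + 5*I) + 20*I)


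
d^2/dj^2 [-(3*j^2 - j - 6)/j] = 12/j^3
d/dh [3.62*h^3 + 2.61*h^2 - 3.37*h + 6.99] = 10.86*h^2 + 5.22*h - 3.37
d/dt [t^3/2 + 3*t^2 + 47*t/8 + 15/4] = 3*t^2/2 + 6*t + 47/8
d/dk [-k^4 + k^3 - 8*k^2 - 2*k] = -4*k^3 + 3*k^2 - 16*k - 2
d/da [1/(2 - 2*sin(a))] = cos(a)/(2*(sin(a) - 1)^2)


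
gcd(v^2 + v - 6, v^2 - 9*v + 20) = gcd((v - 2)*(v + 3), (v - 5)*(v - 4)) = 1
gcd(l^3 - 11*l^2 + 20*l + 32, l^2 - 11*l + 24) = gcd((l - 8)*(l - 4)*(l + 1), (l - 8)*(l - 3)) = l - 8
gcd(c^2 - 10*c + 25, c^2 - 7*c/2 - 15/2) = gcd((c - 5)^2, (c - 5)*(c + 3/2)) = c - 5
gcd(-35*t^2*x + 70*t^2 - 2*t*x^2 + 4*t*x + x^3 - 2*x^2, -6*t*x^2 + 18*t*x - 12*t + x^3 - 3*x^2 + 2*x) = x - 2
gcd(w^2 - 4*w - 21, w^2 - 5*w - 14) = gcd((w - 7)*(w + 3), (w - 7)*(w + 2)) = w - 7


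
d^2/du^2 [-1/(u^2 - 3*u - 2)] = 2*(-u^2 + 3*u + (2*u - 3)^2 + 2)/(-u^2 + 3*u + 2)^3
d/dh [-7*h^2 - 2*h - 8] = -14*h - 2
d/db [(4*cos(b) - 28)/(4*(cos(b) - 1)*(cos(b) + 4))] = (cos(b)^2 - 14*cos(b) - 17)*sin(b)/((cos(b) - 1)^2*(cos(b) + 4)^2)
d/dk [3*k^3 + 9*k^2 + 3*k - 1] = 9*k^2 + 18*k + 3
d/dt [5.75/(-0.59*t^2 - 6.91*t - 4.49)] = (6.785*t + 39.7325)/(0.59*t^2 + 6.91*t + 4.49)^2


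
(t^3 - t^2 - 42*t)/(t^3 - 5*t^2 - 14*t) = (t + 6)/(t + 2)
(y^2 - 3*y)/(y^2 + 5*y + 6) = y*(y - 3)/(y^2 + 5*y + 6)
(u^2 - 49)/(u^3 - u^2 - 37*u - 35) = (u + 7)/(u^2 + 6*u + 5)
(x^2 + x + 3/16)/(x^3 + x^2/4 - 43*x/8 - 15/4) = (4*x + 1)/(2*(2*x^2 - x - 10))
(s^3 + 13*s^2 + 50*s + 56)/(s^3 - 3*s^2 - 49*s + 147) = (s^2 + 6*s + 8)/(s^2 - 10*s + 21)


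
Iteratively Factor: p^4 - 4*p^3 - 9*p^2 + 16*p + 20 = (p - 2)*(p^3 - 2*p^2 - 13*p - 10) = (p - 5)*(p - 2)*(p^2 + 3*p + 2) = (p - 5)*(p - 2)*(p + 1)*(p + 2)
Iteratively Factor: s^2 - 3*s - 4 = (s + 1)*(s - 4)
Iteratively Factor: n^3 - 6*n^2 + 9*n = (n)*(n^2 - 6*n + 9) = n*(n - 3)*(n - 3)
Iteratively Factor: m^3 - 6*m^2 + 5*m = (m - 1)*(m^2 - 5*m) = m*(m - 1)*(m - 5)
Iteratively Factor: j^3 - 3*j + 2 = (j - 1)*(j^2 + j - 2) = (j - 1)*(j + 2)*(j - 1)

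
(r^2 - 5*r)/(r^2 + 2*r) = (r - 5)/(r + 2)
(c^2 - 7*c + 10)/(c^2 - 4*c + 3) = (c^2 - 7*c + 10)/(c^2 - 4*c + 3)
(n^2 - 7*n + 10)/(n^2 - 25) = (n - 2)/(n + 5)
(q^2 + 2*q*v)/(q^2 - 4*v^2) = q/(q - 2*v)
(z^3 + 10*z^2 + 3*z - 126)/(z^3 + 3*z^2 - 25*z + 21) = (z + 6)/(z - 1)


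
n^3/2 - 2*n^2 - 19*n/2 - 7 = (n/2 + 1/2)*(n - 7)*(n + 2)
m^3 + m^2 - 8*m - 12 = (m - 3)*(m + 2)^2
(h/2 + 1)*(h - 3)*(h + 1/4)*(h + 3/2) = h^4/2 + 3*h^3/8 - 59*h^2/16 - 87*h/16 - 9/8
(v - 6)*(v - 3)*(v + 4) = v^3 - 5*v^2 - 18*v + 72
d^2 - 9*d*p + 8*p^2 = (d - 8*p)*(d - p)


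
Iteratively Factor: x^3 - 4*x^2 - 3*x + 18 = (x - 3)*(x^2 - x - 6) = (x - 3)^2*(x + 2)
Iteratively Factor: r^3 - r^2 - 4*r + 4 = (r - 2)*(r^2 + r - 2) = (r - 2)*(r + 2)*(r - 1)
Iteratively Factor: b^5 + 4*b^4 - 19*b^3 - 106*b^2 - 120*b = (b + 2)*(b^4 + 2*b^3 - 23*b^2 - 60*b) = (b - 5)*(b + 2)*(b^3 + 7*b^2 + 12*b) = (b - 5)*(b + 2)*(b + 3)*(b^2 + 4*b) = (b - 5)*(b + 2)*(b + 3)*(b + 4)*(b)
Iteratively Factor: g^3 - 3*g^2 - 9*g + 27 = (g - 3)*(g^2 - 9) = (g - 3)*(g + 3)*(g - 3)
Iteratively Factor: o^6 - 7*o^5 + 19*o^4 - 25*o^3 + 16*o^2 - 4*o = (o - 1)*(o^5 - 6*o^4 + 13*o^3 - 12*o^2 + 4*o) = (o - 1)^2*(o^4 - 5*o^3 + 8*o^2 - 4*o) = (o - 2)*(o - 1)^2*(o^3 - 3*o^2 + 2*o) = o*(o - 2)*(o - 1)^2*(o^2 - 3*o + 2) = o*(o - 2)^2*(o - 1)^2*(o - 1)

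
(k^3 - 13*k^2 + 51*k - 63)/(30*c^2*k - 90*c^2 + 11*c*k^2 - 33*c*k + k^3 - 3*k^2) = (k^2 - 10*k + 21)/(30*c^2 + 11*c*k + k^2)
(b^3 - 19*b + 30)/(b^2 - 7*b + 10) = (b^2 + 2*b - 15)/(b - 5)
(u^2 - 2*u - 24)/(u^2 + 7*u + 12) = (u - 6)/(u + 3)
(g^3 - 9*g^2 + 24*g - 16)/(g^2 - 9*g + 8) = (g^2 - 8*g + 16)/(g - 8)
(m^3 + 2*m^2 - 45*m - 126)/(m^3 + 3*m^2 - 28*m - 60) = (m^2 - 4*m - 21)/(m^2 - 3*m - 10)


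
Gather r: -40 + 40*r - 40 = 40*r - 80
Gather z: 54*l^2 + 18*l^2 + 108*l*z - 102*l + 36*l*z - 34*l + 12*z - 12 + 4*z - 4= 72*l^2 - 136*l + z*(144*l + 16) - 16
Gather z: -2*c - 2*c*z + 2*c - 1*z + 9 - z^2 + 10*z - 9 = -z^2 + z*(9 - 2*c)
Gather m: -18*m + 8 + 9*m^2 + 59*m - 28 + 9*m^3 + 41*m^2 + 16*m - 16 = 9*m^3 + 50*m^2 + 57*m - 36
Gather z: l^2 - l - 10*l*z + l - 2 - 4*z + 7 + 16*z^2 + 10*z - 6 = l^2 + 16*z^2 + z*(6 - 10*l) - 1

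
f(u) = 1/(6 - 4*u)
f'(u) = 4/(6 - 4*u)^2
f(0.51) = 0.25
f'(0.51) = 0.26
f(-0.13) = 0.15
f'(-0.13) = 0.09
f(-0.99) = 0.10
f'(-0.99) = 0.04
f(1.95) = -0.56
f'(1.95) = 1.23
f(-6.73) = 0.03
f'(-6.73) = 0.00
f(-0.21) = 0.15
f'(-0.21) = 0.09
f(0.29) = 0.21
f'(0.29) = 0.17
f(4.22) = -0.09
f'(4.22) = 0.03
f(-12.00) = 0.02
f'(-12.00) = 0.00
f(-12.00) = 0.02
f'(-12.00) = 0.00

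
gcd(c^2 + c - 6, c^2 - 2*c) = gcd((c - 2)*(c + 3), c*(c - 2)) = c - 2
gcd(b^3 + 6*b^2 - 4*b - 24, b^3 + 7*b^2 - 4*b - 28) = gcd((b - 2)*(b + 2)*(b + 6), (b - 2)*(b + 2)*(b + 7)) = b^2 - 4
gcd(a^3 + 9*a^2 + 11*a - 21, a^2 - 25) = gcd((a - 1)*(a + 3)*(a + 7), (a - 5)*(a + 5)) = 1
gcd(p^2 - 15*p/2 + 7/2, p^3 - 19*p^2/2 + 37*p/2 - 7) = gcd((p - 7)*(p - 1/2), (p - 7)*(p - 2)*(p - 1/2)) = p^2 - 15*p/2 + 7/2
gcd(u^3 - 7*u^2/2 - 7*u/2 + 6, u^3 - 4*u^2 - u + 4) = u^2 - 5*u + 4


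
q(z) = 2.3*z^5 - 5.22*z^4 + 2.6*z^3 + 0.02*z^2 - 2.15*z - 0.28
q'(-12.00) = 275665.21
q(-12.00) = -685019.92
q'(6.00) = 10672.81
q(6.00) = 11668.82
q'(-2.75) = 1148.67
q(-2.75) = -708.56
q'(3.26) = 656.35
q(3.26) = 340.29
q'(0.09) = -2.10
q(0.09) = -0.47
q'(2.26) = 96.77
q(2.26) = 24.40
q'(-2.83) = 1271.09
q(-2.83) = -805.29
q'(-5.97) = 19326.52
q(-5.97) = -24612.91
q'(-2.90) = 1385.95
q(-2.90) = -898.25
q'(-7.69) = 50170.52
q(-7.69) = -81272.50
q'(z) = 11.5*z^4 - 20.88*z^3 + 7.8*z^2 + 0.04*z - 2.15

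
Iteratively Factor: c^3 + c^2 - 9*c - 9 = (c + 1)*(c^2 - 9) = (c + 1)*(c + 3)*(c - 3)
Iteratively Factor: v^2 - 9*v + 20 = (v - 5)*(v - 4)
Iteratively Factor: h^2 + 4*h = (h)*(h + 4)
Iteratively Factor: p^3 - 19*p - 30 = (p - 5)*(p^2 + 5*p + 6) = (p - 5)*(p + 3)*(p + 2)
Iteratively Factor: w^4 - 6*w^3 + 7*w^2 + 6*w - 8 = (w - 1)*(w^3 - 5*w^2 + 2*w + 8) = (w - 2)*(w - 1)*(w^2 - 3*w - 4) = (w - 4)*(w - 2)*(w - 1)*(w + 1)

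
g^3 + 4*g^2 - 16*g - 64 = (g - 4)*(g + 4)^2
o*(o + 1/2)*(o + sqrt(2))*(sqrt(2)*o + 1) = sqrt(2)*o^4 + sqrt(2)*o^3/2 + 3*o^3 + sqrt(2)*o^2 + 3*o^2/2 + sqrt(2)*o/2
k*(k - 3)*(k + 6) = k^3 + 3*k^2 - 18*k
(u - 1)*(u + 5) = u^2 + 4*u - 5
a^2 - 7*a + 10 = (a - 5)*(a - 2)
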